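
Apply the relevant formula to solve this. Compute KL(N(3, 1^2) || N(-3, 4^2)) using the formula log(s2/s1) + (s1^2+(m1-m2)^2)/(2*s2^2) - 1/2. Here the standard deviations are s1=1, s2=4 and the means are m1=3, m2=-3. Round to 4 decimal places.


KL divergence between normal distributions:
KL = log(s2/s1) + (s1^2 + (m1-m2)^2)/(2*s2^2) - 1/2.
log(4/1) = 1.386294.
(1^2 + (3--3)^2)/(2*4^2) = (1 + 36)/32 = 1.15625.
KL = 1.386294 + 1.15625 - 0.5 = 2.0425

2.0425


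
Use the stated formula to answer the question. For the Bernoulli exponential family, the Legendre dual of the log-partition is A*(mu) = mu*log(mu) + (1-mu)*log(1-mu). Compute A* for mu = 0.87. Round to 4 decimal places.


Legendre transform for Bernoulli:
A*(mu) = mu*log(mu) + (1-mu)*log(1-mu).
mu = 0.87, 1-mu = 0.13.
mu*log(mu) = 0.87*log(0.87) = -0.121158.
(1-mu)*log(1-mu) = 0.13*log(0.13) = -0.265229.
A* = -0.121158 + -0.265229 = -0.3864

-0.3864


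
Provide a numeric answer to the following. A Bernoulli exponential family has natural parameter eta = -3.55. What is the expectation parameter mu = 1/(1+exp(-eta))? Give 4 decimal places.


Dual coordinate (expectation parameter) for Bernoulli:
mu = 1/(1+exp(-eta)).
eta = -3.55.
exp(-eta) = exp(3.55) = 34.813317.
mu = 1/(1+34.813317) = 0.0279

0.0279


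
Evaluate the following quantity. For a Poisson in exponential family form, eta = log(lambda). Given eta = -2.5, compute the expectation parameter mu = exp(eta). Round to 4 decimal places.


Expectation parameter for Poisson exponential family:
mu = exp(eta).
eta = -2.5.
mu = exp(-2.5) = 0.0821

0.0821


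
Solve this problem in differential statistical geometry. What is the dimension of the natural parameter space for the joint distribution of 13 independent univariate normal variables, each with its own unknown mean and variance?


Exponential family dimension calculation:
Each univariate normal has two natural parameters (mu/sigma^2 and -1/(2 sigma^2)).
With 13 independent components, dim = 2 * 13 = 26.

26


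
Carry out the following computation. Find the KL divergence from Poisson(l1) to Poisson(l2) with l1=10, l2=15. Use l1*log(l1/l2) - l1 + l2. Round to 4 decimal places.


KL divergence for Poisson:
KL = l1*log(l1/l2) - l1 + l2.
l1 = 10, l2 = 15.
log(10/15) = -0.405465.
l1*log(l1/l2) = 10 * -0.405465 = -4.054651.
KL = -4.054651 - 10 + 15 = 0.9453

0.9453


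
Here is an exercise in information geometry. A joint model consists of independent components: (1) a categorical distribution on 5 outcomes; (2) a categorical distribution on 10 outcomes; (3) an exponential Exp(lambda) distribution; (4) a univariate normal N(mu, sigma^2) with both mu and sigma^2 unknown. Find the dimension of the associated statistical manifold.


The dimension of a statistical manifold equals the number of free
(independent) real parameters of the model. For a product of independent
blocks the parameter counts add.
- categorical on 5 outcomes (probabilities sum to 1): 5-1 = 4.
- categorical on 10 outcomes (probabilities sum to 1): 10-1 = 9.
- exponential (lambda): 1.
- normal (mu, sigma^2): 2.
Total = 4 + 9 + 1 + 2 = 16.
Dimension = 16

16


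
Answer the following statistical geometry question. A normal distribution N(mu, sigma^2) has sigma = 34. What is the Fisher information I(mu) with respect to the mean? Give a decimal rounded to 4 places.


The Fisher information for the mean of a normal distribution is I(mu) = 1/sigma^2.
sigma = 34, so sigma^2 = 1156.
I(mu) = 1/1156 = 0.0009

0.0009


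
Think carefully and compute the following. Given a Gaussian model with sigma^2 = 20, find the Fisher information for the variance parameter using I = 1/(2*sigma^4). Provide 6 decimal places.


Fisher information for variance: I(sigma^2) = 1/(2*sigma^4).
sigma^2 = 20, so sigma^4 = 400.
I = 1/(2*400) = 1/800 = 0.001250

0.001250


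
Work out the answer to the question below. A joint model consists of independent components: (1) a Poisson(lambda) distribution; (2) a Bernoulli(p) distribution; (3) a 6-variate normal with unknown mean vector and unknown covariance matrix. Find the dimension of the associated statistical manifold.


The dimension of a statistical manifold equals the number of free
(independent) real parameters of the model. For a product of independent
blocks the parameter counts add.
- Poisson (lambda): 1.
- Bernoulli (p): 1.
- 6-variate normal: 6 (mean) + 6*7/2 = 21 (symmetric covariance) = 27.
Total = 1 + 1 + 27 = 29.
Dimension = 29

29


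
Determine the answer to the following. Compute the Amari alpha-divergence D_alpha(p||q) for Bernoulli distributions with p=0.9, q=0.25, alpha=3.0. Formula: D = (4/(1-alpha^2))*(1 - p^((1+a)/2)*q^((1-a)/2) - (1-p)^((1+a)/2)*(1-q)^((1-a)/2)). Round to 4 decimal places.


Amari alpha-divergence:
D = (4/(1-alpha^2))*(1 - p^((1+a)/2)*q^((1-a)/2) - (1-p)^((1+a)/2)*(1-q)^((1-a)/2)).
alpha = 3.0, p = 0.9, q = 0.25.
e1 = (1+alpha)/2 = 2.0, e2 = (1-alpha)/2 = -1.0.
t1 = p^e1 * q^e2 = 0.9^2.0 * 0.25^-1.0 = 3.24.
t2 = (1-p)^e1 * (1-q)^e2 = 0.1^2.0 * 0.75^-1.0 = 0.013333.
4/(1-alpha^2) = -0.5.
D = -0.5*(1 - 3.24 - 0.013333) = 1.1267

1.1267


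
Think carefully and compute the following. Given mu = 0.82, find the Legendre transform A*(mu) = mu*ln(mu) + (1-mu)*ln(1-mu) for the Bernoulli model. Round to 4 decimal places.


Legendre transform for Bernoulli:
A*(mu) = mu*log(mu) + (1-mu)*log(1-mu).
mu = 0.82, 1-mu = 0.18.
mu*log(mu) = 0.82*log(0.82) = -0.16273.
(1-mu)*log(1-mu) = 0.18*log(0.18) = -0.308664.
A* = -0.16273 + -0.308664 = -0.4714

-0.4714


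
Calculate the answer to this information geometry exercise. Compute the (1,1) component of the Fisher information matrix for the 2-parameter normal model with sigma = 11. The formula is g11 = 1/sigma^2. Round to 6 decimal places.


For the 2-parameter normal family, the Fisher metric has:
  g11 = 1/sigma^2, g22 = 2/sigma^2.
sigma = 11, sigma^2 = 121.
g11 = 0.008264

0.008264


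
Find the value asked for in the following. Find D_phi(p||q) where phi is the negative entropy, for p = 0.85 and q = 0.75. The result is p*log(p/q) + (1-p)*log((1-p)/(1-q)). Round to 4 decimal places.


Bregman divergence with negative entropy generator:
D = p*log(p/q) + (1-p)*log((1-p)/(1-q)).
p = 0.85, q = 0.75.
p*log(p/q) = 0.85*log(0.85/0.75) = 0.106389.
(1-p)*log((1-p)/(1-q)) = 0.15*log(0.15/0.25) = -0.076624.
D = 0.106389 + -0.076624 = 0.0298

0.0298


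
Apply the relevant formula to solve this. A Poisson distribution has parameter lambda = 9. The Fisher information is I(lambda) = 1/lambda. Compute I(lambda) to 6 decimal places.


Fisher information for Poisson: I(lambda) = 1/lambda.
lambda = 9.
I(lambda) = 1/9 = 0.111111

0.111111


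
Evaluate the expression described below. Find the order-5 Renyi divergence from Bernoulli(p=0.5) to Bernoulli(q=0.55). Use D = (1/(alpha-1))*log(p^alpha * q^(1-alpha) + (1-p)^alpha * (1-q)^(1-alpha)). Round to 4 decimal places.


Renyi divergence of order alpha between Bernoulli distributions:
D = (1/(alpha-1))*log(p^alpha * q^(1-alpha) + (1-p)^alpha * (1-q)^(1-alpha)).
alpha = 5, p = 0.5, q = 0.55.
p^alpha * q^(1-alpha) = 0.5^5 * 0.55^-4 = 0.341507.
(1-p)^alpha * (1-q)^(1-alpha) = 0.5^5 * 0.45^-4 = 0.762079.
sum = 0.341507 + 0.762079 = 1.103586.
D = (1/4)*log(1.103586) = 0.0246

0.0246


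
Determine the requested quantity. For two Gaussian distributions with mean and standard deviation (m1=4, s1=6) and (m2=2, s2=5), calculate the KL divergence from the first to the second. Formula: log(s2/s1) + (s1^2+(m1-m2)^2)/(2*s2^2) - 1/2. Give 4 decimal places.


KL divergence between normal distributions:
KL = log(s2/s1) + (s1^2 + (m1-m2)^2)/(2*s2^2) - 1/2.
log(5/6) = -0.182322.
(6^2 + (4-2)^2)/(2*5^2) = (36 + 4)/50 = 0.8.
KL = -0.182322 + 0.8 - 0.5 = 0.1177

0.1177


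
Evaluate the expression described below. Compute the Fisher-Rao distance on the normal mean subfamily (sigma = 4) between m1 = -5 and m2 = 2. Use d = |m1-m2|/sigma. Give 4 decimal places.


On the fixed-variance normal subfamily, geodesic distance = |m1-m2|/sigma.
|-5 - 2| = 7.
sigma = 4.
d = 7/4 = 1.7500

1.7500


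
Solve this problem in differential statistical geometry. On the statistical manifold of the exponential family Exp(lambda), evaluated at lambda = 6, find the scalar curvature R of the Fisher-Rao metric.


This family has a single free parameter, so its statistical manifold
is 1-dimensional. The Riemann curvature tensor of any 1-dimensional
Riemannian manifold vanishes identically, so R = 0.

0


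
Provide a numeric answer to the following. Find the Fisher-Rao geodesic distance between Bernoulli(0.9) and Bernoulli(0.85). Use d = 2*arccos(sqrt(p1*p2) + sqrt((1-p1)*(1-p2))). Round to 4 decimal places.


Geodesic distance on Bernoulli manifold:
d(p1,p2) = 2*arccos(sqrt(p1*p2) + sqrt((1-p1)*(1-p2))).
sqrt(p1*p2) = sqrt(0.9*0.85) = 0.874643.
sqrt((1-p1)*(1-p2)) = sqrt(0.1*0.15) = 0.122474.
arg = 0.874643 + 0.122474 = 0.997117.
d = 2*arccos(0.997117) = 0.1519

0.1519


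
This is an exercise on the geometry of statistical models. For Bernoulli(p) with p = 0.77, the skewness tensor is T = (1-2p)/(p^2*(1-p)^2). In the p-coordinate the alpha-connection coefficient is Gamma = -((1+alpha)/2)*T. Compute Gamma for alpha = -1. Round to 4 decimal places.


Skewness (Amari-Chentsov) tensor: T = (1-2p)/(p^2*(1-p)^2).
p = 0.77, 1-2p = -0.54, p^2 = 0.5929, (1-p)^2 = 0.0529.
T = -0.54/(0.5929 * 0.0529) = -17.216967.
In the p-coordinate, Gamma^(alpha) = Gamma^(0) - (alpha/2)*T with Gamma^(0) = (1/2)*g'(p) = -T/2,
so Gamma^(alpha) = -((1+alpha)/2)*T.
alpha = -1, -(1+alpha)/2 = 0.0.
Gamma = 0.0 * -17.216967 = 0.0000

0.0000


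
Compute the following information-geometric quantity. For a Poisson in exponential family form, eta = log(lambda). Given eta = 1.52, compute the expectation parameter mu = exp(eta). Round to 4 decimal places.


Expectation parameter for Poisson exponential family:
mu = exp(eta).
eta = 1.52.
mu = exp(1.52) = 4.5722

4.5722


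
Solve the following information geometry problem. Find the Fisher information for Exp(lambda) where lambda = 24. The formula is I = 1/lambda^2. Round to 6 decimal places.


Fisher information for exponential: I(lambda) = 1/lambda^2.
lambda = 24, lambda^2 = 576.
I = 1/576 = 0.001736

0.001736


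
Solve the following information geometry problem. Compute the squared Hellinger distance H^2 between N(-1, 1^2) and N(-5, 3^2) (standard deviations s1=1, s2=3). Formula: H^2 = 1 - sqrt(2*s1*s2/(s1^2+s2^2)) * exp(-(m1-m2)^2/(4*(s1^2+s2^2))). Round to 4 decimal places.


Squared Hellinger distance for Gaussians:
H^2 = 1 - sqrt(2*s1*s2/(s1^2+s2^2)) * exp(-(m1-m2)^2/(4*(s1^2+s2^2))).
s1^2 = 1, s2^2 = 9, s1^2+s2^2 = 10.
sqrt(2*1*3/(10)) = 0.774597.
(m1-m2)^2 = (4)^2 = 16.
exp(-16/(4*10)) = exp(-0.4) = 0.67032.
H^2 = 1 - 0.774597*0.67032 = 0.4808

0.4808


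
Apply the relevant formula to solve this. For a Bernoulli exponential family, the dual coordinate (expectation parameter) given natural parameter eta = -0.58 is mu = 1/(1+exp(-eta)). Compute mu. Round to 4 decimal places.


Dual coordinate (expectation parameter) for Bernoulli:
mu = 1/(1+exp(-eta)).
eta = -0.58.
exp(-eta) = exp(0.58) = 1.786038.
mu = 1/(1+1.786038) = 0.3589

0.3589


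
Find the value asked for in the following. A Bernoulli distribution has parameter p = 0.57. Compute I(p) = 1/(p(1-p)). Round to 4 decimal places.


For Bernoulli(p), Fisher information is I(p) = 1/(p*(1-p)).
p = 0.57, 1-p = 0.43.
p*(1-p) = 0.2451.
I(p) = 1/0.2451 = 4.0800

4.0800


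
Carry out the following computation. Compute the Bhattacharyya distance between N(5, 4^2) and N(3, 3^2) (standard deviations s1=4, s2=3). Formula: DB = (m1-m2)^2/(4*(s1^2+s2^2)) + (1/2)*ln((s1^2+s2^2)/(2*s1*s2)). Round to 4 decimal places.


Bhattacharyya distance between two Gaussians:
DB = (m1-m2)^2/(4*(s1^2+s2^2)) + (1/2)*ln((s1^2+s2^2)/(2*s1*s2)).
(m1-m2)^2 = (2)^2 = 4.
s1^2+s2^2 = 16 + 9 = 25.
term1 = 4/100 = 0.04.
term2 = 0.5*ln(25/24.0) = 0.020411.
DB = 0.04 + 0.020411 = 0.0604

0.0604


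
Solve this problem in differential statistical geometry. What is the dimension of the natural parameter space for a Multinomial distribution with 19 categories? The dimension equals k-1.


Exponential family dimension calculation:
For Multinomial with k=19 categories, dim = k-1 = 18.

18


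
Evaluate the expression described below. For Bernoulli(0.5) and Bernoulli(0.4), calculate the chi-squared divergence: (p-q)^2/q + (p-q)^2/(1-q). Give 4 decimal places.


Chi-squared divergence between Bernoulli distributions:
chi^2 = (p-q)^2/q + (p-q)^2/(1-q).
p = 0.5, q = 0.4, p-q = 0.1.
(p-q)^2 = 0.01.
term1 = 0.01/0.4 = 0.025.
term2 = 0.01/0.6 = 0.016667.
chi^2 = 0.025 + 0.016667 = 0.0417

0.0417


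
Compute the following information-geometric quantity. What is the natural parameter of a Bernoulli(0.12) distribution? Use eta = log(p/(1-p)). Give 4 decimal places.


Natural parameter for Bernoulli: eta = log(p/(1-p)).
p = 0.12, 1-p = 0.88.
p/(1-p) = 0.136364.
eta = log(0.136364) = -1.9924

-1.9924


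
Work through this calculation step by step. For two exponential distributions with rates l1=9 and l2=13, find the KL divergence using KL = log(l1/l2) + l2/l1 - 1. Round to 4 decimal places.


KL divergence for exponential family:
KL = log(l1/l2) + l2/l1 - 1.
log(9/13) = -0.367725.
13/9 = 1.444444.
KL = -0.367725 + 1.444444 - 1 = 0.0767

0.0767


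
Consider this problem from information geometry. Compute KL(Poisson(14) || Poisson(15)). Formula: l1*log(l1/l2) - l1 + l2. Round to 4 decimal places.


KL divergence for Poisson:
KL = l1*log(l1/l2) - l1 + l2.
l1 = 14, l2 = 15.
log(14/15) = -0.068993.
l1*log(l1/l2) = 14 * -0.068993 = -0.9659.
KL = -0.9659 - 14 + 15 = 0.0341

0.0341


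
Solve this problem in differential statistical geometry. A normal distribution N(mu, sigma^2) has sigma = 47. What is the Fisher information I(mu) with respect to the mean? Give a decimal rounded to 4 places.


The Fisher information for the mean of a normal distribution is I(mu) = 1/sigma^2.
sigma = 47, so sigma^2 = 2209.
I(mu) = 1/2209 = 0.0005

0.0005


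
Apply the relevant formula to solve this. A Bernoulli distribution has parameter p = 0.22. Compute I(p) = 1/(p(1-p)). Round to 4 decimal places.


For Bernoulli(p), Fisher information is I(p) = 1/(p*(1-p)).
p = 0.22, 1-p = 0.78.
p*(1-p) = 0.1716.
I(p) = 1/0.1716 = 5.8275

5.8275


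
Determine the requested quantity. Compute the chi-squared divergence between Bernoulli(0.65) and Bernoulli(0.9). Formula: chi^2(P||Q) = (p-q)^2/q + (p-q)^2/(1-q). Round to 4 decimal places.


Chi-squared divergence between Bernoulli distributions:
chi^2 = (p-q)^2/q + (p-q)^2/(1-q).
p = 0.65, q = 0.9, p-q = -0.25.
(p-q)^2 = 0.0625.
term1 = 0.0625/0.9 = 0.069444.
term2 = 0.0625/0.1 = 0.625.
chi^2 = 0.069444 + 0.625 = 0.6944

0.6944


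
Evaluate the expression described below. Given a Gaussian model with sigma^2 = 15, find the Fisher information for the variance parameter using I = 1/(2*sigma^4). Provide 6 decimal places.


Fisher information for variance: I(sigma^2) = 1/(2*sigma^4).
sigma^2 = 15, so sigma^4 = 225.
I = 1/(2*225) = 1/450 = 0.002222

0.002222


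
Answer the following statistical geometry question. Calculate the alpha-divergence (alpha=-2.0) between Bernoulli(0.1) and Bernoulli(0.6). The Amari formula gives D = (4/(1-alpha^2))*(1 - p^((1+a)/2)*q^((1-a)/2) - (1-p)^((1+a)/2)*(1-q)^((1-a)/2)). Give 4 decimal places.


Amari alpha-divergence:
D = (4/(1-alpha^2))*(1 - p^((1+a)/2)*q^((1-a)/2) - (1-p)^((1+a)/2)*(1-q)^((1-a)/2)).
alpha = -2.0, p = 0.1, q = 0.6.
e1 = (1+alpha)/2 = -0.5, e2 = (1-alpha)/2 = 1.5.
t1 = p^e1 * q^e2 = 0.1^-0.5 * 0.6^1.5 = 1.469694.
t2 = (1-p)^e1 * (1-q)^e2 = 0.9^-0.5 * 0.4^1.5 = 0.266667.
4/(1-alpha^2) = -1.333333.
D = -1.333333*(1 - 1.469694 - 0.266667) = 0.9818

0.9818


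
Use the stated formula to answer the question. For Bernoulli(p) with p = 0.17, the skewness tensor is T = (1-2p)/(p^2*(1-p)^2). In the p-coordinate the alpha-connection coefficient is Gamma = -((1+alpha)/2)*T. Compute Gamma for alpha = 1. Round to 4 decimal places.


Skewness (Amari-Chentsov) tensor: T = (1-2p)/(p^2*(1-p)^2).
p = 0.17, 1-2p = 0.66, p^2 = 0.0289, (1-p)^2 = 0.6889.
T = 0.66/(0.0289 * 0.6889) = 33.150487.
In the p-coordinate, Gamma^(alpha) = Gamma^(0) - (alpha/2)*T with Gamma^(0) = (1/2)*g'(p) = -T/2,
so Gamma^(alpha) = -((1+alpha)/2)*T.
alpha = 1, -(1+alpha)/2 = -1.0.
Gamma = -1.0 * 33.150487 = -33.1505

-33.1505


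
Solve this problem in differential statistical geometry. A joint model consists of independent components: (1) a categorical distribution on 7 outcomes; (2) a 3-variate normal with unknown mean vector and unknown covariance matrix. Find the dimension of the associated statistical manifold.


The dimension of a statistical manifold equals the number of free
(independent) real parameters of the model. For a product of independent
blocks the parameter counts add.
- categorical on 7 outcomes (probabilities sum to 1): 7-1 = 6.
- 3-variate normal: 3 (mean) + 3*4/2 = 6 (symmetric covariance) = 9.
Total = 6 + 9 = 15.
Dimension = 15

15


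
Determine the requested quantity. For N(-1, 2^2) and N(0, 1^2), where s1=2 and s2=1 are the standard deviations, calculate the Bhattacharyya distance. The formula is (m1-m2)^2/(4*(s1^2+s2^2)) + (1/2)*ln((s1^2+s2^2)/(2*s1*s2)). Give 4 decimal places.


Bhattacharyya distance between two Gaussians:
DB = (m1-m2)^2/(4*(s1^2+s2^2)) + (1/2)*ln((s1^2+s2^2)/(2*s1*s2)).
(m1-m2)^2 = (-1)^2 = 1.
s1^2+s2^2 = 4 + 1 = 5.
term1 = 1/20 = 0.05.
term2 = 0.5*ln(5/4.0) = 0.111572.
DB = 0.05 + 0.111572 = 0.1616

0.1616


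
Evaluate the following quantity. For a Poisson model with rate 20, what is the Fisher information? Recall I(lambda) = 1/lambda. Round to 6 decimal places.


Fisher information for Poisson: I(lambda) = 1/lambda.
lambda = 20.
I(lambda) = 1/20 = 0.050000

0.050000


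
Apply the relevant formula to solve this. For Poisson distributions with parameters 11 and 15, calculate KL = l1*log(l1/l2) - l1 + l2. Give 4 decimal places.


KL divergence for Poisson:
KL = l1*log(l1/l2) - l1 + l2.
l1 = 11, l2 = 15.
log(11/15) = -0.310155.
l1*log(l1/l2) = 11 * -0.310155 = -3.411704.
KL = -3.411704 - 11 + 15 = 0.5883

0.5883


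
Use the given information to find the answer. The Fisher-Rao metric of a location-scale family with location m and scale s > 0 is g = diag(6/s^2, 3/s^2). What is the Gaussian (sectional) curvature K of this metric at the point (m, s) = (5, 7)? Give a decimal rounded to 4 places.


The metric has the form g = (A dm^2 + B ds^2)/s^2 with A = 6, B = 3.
Substitute u = sqrt(A/B)*m: g = B*(du^2 + ds^2)/s^2, i.e. B times the
Poincare upper half-plane metric, which has constant Gaussian curvature -1.
Scaling a 2D metric by a constant c divides the Gaussian curvature by c,
so K = -1/B = -1/(3) = -0.3333 everywhere (the point (m, s) = (5, 7) is irrelevant:
the curvature is constant).
The requested Gaussian curvature is K = -0.3333.

-0.3333


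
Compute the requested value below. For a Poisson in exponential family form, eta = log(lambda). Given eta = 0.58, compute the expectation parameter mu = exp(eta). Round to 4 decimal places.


Expectation parameter for Poisson exponential family:
mu = exp(eta).
eta = 0.58.
mu = exp(0.58) = 1.7860

1.7860


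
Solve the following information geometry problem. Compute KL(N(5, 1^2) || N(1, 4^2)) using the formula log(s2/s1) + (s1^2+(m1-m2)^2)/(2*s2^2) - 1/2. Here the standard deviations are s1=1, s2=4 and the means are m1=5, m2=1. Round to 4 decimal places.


KL divergence between normal distributions:
KL = log(s2/s1) + (s1^2 + (m1-m2)^2)/(2*s2^2) - 1/2.
log(4/1) = 1.386294.
(1^2 + (5-1)^2)/(2*4^2) = (1 + 16)/32 = 0.53125.
KL = 1.386294 + 0.53125 - 0.5 = 1.4175

1.4175


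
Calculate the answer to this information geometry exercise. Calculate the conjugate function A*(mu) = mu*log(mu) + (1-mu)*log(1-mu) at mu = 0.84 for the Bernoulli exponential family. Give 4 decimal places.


Legendre transform for Bernoulli:
A*(mu) = mu*log(mu) + (1-mu)*log(1-mu).
mu = 0.84, 1-mu = 0.16.
mu*log(mu) = 0.84*log(0.84) = -0.146457.
(1-mu)*log(1-mu) = 0.16*log(0.16) = -0.293213.
A* = -0.146457 + -0.293213 = -0.4397

-0.4397


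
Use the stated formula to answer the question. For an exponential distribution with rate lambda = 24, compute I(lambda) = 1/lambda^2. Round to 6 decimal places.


Fisher information for exponential: I(lambda) = 1/lambda^2.
lambda = 24, lambda^2 = 576.
I = 1/576 = 0.001736

0.001736


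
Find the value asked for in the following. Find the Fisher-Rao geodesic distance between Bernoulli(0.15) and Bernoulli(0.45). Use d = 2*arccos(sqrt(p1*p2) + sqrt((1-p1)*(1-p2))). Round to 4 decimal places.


Geodesic distance on Bernoulli manifold:
d(p1,p2) = 2*arccos(sqrt(p1*p2) + sqrt((1-p1)*(1-p2))).
sqrt(p1*p2) = sqrt(0.15*0.45) = 0.259808.
sqrt((1-p1)*(1-p2)) = sqrt(0.85*0.55) = 0.68374.
arg = 0.259808 + 0.68374 = 0.943547.
d = 2*arccos(0.943547) = 0.6752

0.6752


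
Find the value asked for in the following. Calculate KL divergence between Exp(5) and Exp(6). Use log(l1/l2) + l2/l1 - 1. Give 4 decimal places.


KL divergence for exponential family:
KL = log(l1/l2) + l2/l1 - 1.
log(5/6) = -0.182322.
6/5 = 1.2.
KL = -0.182322 + 1.2 - 1 = 0.0177

0.0177


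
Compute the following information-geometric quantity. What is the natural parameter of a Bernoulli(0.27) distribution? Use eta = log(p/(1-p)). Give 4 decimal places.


Natural parameter for Bernoulli: eta = log(p/(1-p)).
p = 0.27, 1-p = 0.73.
p/(1-p) = 0.369863.
eta = log(0.369863) = -0.9946

-0.9946


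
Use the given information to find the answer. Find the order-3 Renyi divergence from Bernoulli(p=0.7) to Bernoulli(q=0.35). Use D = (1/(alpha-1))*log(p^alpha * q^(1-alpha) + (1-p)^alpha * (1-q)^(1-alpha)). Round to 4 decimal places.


Renyi divergence of order alpha between Bernoulli distributions:
D = (1/(alpha-1))*log(p^alpha * q^(1-alpha) + (1-p)^alpha * (1-q)^(1-alpha)).
alpha = 3, p = 0.7, q = 0.35.
p^alpha * q^(1-alpha) = 0.7^3 * 0.35^-2 = 2.8.
(1-p)^alpha * (1-q)^(1-alpha) = 0.3^3 * 0.65^-2 = 0.063905.
sum = 2.8 + 0.063905 = 2.863905.
D = (1/2)*log(2.863905) = 0.5261

0.5261


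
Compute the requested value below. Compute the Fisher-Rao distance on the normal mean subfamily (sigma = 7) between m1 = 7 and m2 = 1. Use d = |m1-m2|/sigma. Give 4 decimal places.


On the fixed-variance normal subfamily, geodesic distance = |m1-m2|/sigma.
|7 - 1| = 6.
sigma = 7.
d = 6/7 = 0.8571

0.8571


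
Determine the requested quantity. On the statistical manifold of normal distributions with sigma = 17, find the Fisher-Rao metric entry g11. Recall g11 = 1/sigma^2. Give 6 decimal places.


For the 2-parameter normal family, the Fisher metric has:
  g11 = 1/sigma^2, g22 = 2/sigma^2.
sigma = 17, sigma^2 = 289.
g11 = 0.003460

0.003460


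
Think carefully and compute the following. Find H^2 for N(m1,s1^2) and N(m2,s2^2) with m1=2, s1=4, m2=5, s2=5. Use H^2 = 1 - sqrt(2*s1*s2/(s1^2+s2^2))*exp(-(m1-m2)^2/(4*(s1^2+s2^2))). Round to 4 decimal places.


Squared Hellinger distance for Gaussians:
H^2 = 1 - sqrt(2*s1*s2/(s1^2+s2^2)) * exp(-(m1-m2)^2/(4*(s1^2+s2^2))).
s1^2 = 16, s2^2 = 25, s1^2+s2^2 = 41.
sqrt(2*4*5/(41)) = 0.98773.
(m1-m2)^2 = (-3)^2 = 9.
exp(-9/(4*41)) = exp(-0.054878) = 0.946601.
H^2 = 1 - 0.98773*0.946601 = 0.0650

0.0650


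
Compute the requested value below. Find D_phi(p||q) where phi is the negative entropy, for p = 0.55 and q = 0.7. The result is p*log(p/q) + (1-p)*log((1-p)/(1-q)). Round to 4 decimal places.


Bregman divergence with negative entropy generator:
D = p*log(p/q) + (1-p)*log((1-p)/(1-q)).
p = 0.55, q = 0.7.
p*log(p/q) = 0.55*log(0.55/0.7) = -0.132639.
(1-p)*log((1-p)/(1-q)) = 0.45*log(0.45/0.3) = 0.182459.
D = -0.132639 + 0.182459 = 0.0498

0.0498


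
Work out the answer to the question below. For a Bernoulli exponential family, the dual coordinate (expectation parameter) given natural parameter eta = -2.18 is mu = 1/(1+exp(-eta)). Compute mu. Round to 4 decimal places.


Dual coordinate (expectation parameter) for Bernoulli:
mu = 1/(1+exp(-eta)).
eta = -2.18.
exp(-eta) = exp(2.18) = 8.846306.
mu = 1/(1+8.846306) = 0.1016

0.1016


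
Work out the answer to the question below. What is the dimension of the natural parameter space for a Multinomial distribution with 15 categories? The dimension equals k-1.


Exponential family dimension calculation:
For Multinomial with k=15 categories, dim = k-1 = 14.

14


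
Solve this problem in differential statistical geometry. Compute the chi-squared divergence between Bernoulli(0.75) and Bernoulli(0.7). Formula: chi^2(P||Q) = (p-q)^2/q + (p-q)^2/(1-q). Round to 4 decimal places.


Chi-squared divergence between Bernoulli distributions:
chi^2 = (p-q)^2/q + (p-q)^2/(1-q).
p = 0.75, q = 0.7, p-q = 0.05.
(p-q)^2 = 0.0025.
term1 = 0.0025/0.7 = 0.003571.
term2 = 0.0025/0.3 = 0.008333.
chi^2 = 0.003571 + 0.008333 = 0.0119

0.0119


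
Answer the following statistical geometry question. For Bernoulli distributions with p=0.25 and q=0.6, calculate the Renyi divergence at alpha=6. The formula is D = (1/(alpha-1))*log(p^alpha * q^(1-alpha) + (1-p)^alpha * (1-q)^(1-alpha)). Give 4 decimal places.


Renyi divergence of order alpha between Bernoulli distributions:
D = (1/(alpha-1))*log(p^alpha * q^(1-alpha) + (1-p)^alpha * (1-q)^(1-alpha)).
alpha = 6, p = 0.25, q = 0.6.
p^alpha * q^(1-alpha) = 0.25^6 * 0.6^-5 = 0.00314.
(1-p)^alpha * (1-q)^(1-alpha) = 0.75^6 * 0.4^-5 = 17.380714.
sum = 0.00314 + 17.380714 = 17.383854.
D = (1/5)*log(17.383854) = 0.5711

0.5711


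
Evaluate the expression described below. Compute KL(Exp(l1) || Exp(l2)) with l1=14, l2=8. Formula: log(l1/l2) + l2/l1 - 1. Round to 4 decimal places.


KL divergence for exponential family:
KL = log(l1/l2) + l2/l1 - 1.
log(14/8) = 0.559616.
8/14 = 0.571429.
KL = 0.559616 + 0.571429 - 1 = 0.1310

0.1310


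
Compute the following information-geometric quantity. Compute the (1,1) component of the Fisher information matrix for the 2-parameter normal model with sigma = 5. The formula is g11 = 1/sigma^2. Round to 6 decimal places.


For the 2-parameter normal family, the Fisher metric has:
  g11 = 1/sigma^2, g22 = 2/sigma^2.
sigma = 5, sigma^2 = 25.
g11 = 0.040000

0.040000


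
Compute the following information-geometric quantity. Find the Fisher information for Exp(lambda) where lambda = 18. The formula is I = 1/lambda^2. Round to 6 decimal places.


Fisher information for exponential: I(lambda) = 1/lambda^2.
lambda = 18, lambda^2 = 324.
I = 1/324 = 0.003086

0.003086


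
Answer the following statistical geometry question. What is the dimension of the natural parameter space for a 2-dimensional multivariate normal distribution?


Exponential family dimension calculation:
For 2-dim MVN: mean has 2 params, covariance has 2*3/2 = 3 unique entries.
Total dim = 2 + 3 = 5.

5


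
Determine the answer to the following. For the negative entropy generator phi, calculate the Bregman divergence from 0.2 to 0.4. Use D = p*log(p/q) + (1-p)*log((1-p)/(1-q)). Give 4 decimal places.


Bregman divergence with negative entropy generator:
D = p*log(p/q) + (1-p)*log((1-p)/(1-q)).
p = 0.2, q = 0.4.
p*log(p/q) = 0.2*log(0.2/0.4) = -0.138629.
(1-p)*log((1-p)/(1-q)) = 0.8*log(0.8/0.6) = 0.230146.
D = -0.138629 + 0.230146 = 0.0915

0.0915


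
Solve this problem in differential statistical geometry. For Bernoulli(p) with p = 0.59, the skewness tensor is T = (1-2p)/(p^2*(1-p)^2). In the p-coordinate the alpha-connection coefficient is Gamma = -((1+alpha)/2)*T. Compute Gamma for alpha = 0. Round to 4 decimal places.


Skewness (Amari-Chentsov) tensor: T = (1-2p)/(p^2*(1-p)^2).
p = 0.59, 1-2p = -0.18, p^2 = 0.3481, (1-p)^2 = 0.1681.
T = -0.18/(0.3481 * 0.1681) = -3.076102.
In the p-coordinate, Gamma^(alpha) = Gamma^(0) - (alpha/2)*T with Gamma^(0) = (1/2)*g'(p) = -T/2,
so Gamma^(alpha) = -((1+alpha)/2)*T.
alpha = 0, -(1+alpha)/2 = -0.5.
Gamma = -0.5 * -3.076102 = 1.5381

1.5381


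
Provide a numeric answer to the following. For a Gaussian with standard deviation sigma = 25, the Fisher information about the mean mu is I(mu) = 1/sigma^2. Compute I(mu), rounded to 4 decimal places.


The Fisher information for the mean of a normal distribution is I(mu) = 1/sigma^2.
sigma = 25, so sigma^2 = 625.
I(mu) = 1/625 = 0.0016

0.0016


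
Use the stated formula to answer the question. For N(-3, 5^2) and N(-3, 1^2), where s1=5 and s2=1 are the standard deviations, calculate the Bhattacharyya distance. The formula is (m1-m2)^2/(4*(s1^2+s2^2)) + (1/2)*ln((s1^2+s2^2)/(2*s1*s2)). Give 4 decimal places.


Bhattacharyya distance between two Gaussians:
DB = (m1-m2)^2/(4*(s1^2+s2^2)) + (1/2)*ln((s1^2+s2^2)/(2*s1*s2)).
(m1-m2)^2 = (0)^2 = 0.
s1^2+s2^2 = 25 + 1 = 26.
term1 = 0/104 = 0.0.
term2 = 0.5*ln(26/10.0) = 0.477756.
DB = 0.0 + 0.477756 = 0.4778

0.4778


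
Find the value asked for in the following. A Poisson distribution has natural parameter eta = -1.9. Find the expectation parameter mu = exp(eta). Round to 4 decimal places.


Expectation parameter for Poisson exponential family:
mu = exp(eta).
eta = -1.9.
mu = exp(-1.9) = 0.1496

0.1496


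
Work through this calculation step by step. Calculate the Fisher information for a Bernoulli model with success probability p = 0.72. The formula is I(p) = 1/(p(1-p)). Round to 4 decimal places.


For Bernoulli(p), Fisher information is I(p) = 1/(p*(1-p)).
p = 0.72, 1-p = 0.28.
p*(1-p) = 0.2016.
I(p) = 1/0.2016 = 4.9603

4.9603


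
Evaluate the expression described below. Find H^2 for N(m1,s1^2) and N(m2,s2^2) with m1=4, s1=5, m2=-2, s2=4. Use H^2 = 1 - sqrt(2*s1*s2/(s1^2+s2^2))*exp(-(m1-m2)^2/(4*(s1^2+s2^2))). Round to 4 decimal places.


Squared Hellinger distance for Gaussians:
H^2 = 1 - sqrt(2*s1*s2/(s1^2+s2^2)) * exp(-(m1-m2)^2/(4*(s1^2+s2^2))).
s1^2 = 25, s2^2 = 16, s1^2+s2^2 = 41.
sqrt(2*5*4/(41)) = 0.98773.
(m1-m2)^2 = (6)^2 = 36.
exp(-36/(4*41)) = exp(-0.219512) = 0.80291.
H^2 = 1 - 0.98773*0.80291 = 0.2069

0.2069


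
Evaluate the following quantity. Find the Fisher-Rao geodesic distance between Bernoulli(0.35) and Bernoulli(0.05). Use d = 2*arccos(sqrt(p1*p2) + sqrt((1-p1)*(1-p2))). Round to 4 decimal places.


Geodesic distance on Bernoulli manifold:
d(p1,p2) = 2*arccos(sqrt(p1*p2) + sqrt((1-p1)*(1-p2))).
sqrt(p1*p2) = sqrt(0.35*0.05) = 0.132288.
sqrt((1-p1)*(1-p2)) = sqrt(0.65*0.95) = 0.785812.
arg = 0.132288 + 0.785812 = 0.918099.
d = 2*arccos(0.918099) = 0.8151

0.8151


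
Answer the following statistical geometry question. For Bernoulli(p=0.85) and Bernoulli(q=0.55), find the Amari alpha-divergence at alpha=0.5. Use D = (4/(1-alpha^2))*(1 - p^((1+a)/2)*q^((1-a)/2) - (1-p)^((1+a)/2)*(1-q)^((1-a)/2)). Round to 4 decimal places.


Amari alpha-divergence:
D = (4/(1-alpha^2))*(1 - p^((1+a)/2)*q^((1-a)/2) - (1-p)^((1+a)/2)*(1-q)^((1-a)/2)).
alpha = 0.5, p = 0.85, q = 0.55.
e1 = (1+alpha)/2 = 0.75, e2 = (1-alpha)/2 = 0.25.
t1 = p^e1 * q^e2 = 0.85^0.75 * 0.55^0.25 = 0.762351.
t2 = (1-p)^e1 * (1-q)^e2 = 0.15^0.75 * 0.45^0.25 = 0.197411.
4/(1-alpha^2) = 5.333333.
D = 5.333333*(1 - 0.762351 - 0.197411) = 0.2146

0.2146


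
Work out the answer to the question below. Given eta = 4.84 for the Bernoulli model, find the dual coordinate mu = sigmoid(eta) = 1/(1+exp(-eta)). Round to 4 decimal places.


Dual coordinate (expectation parameter) for Bernoulli:
mu = 1/(1+exp(-eta)).
eta = 4.84.
exp(-eta) = exp(-4.84) = 0.007907.
mu = 1/(1+0.007907) = 0.9922

0.9922


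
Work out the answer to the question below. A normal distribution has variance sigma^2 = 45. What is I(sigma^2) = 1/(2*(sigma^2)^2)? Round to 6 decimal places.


Fisher information for variance: I(sigma^2) = 1/(2*sigma^4).
sigma^2 = 45, so sigma^4 = 2025.
I = 1/(2*2025) = 1/4050 = 0.000247

0.000247


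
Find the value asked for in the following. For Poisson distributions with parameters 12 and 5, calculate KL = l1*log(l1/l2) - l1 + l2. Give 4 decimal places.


KL divergence for Poisson:
KL = l1*log(l1/l2) - l1 + l2.
l1 = 12, l2 = 5.
log(12/5) = 0.875469.
l1*log(l1/l2) = 12 * 0.875469 = 10.505625.
KL = 10.505625 - 12 + 5 = 3.5056

3.5056


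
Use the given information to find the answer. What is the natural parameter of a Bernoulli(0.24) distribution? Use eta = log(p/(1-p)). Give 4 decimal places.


Natural parameter for Bernoulli: eta = log(p/(1-p)).
p = 0.24, 1-p = 0.76.
p/(1-p) = 0.315789.
eta = log(0.315789) = -1.1527

-1.1527


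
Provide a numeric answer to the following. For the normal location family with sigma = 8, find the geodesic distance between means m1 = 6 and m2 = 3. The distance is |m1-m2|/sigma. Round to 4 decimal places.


On the fixed-variance normal subfamily, geodesic distance = |m1-m2|/sigma.
|6 - 3| = 3.
sigma = 8.
d = 3/8 = 0.3750

0.3750


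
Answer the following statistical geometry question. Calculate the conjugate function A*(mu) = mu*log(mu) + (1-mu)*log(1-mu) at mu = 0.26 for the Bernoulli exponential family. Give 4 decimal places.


Legendre transform for Bernoulli:
A*(mu) = mu*log(mu) + (1-mu)*log(1-mu).
mu = 0.26, 1-mu = 0.74.
mu*log(mu) = 0.26*log(0.26) = -0.350239.
(1-mu)*log(1-mu) = 0.74*log(0.74) = -0.222818.
A* = -0.350239 + -0.222818 = -0.5731

-0.5731


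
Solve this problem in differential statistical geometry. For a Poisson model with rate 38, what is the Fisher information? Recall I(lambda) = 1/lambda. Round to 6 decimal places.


Fisher information for Poisson: I(lambda) = 1/lambda.
lambda = 38.
I(lambda) = 1/38 = 0.026316

0.026316


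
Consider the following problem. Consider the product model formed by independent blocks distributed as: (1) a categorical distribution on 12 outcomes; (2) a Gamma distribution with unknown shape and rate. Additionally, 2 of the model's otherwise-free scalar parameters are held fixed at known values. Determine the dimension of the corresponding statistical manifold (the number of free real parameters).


The dimension of a statistical manifold equals the number of free
(independent) real parameters of the model. For a product of independent
blocks the parameter counts add.
- categorical on 12 outcomes (probabilities sum to 1): 12-1 = 11.
- Gamma (shape, rate): 2.
Total = 11 + 2 = 13.
2 parameter(s) fixed at known values: 13 - 2 = 11.
Dimension = 11

11


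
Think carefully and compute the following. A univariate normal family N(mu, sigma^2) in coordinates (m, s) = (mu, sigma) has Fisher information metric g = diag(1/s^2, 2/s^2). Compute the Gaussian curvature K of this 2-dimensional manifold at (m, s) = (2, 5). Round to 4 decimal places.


The metric has the form g = (A dm^2 + B ds^2)/s^2 with A = 1, B = 2.
Substitute u = sqrt(A/B)*m: g = B*(du^2 + ds^2)/s^2, i.e. B times the
Poincare upper half-plane metric, which has constant Gaussian curvature -1.
Scaling a 2D metric by a constant c divides the Gaussian curvature by c,
so K = -1/B = -1/(2) = -0.5000 everywhere (the point (m, s) = (2, 5) is irrelevant:
the curvature is constant).
The requested Gaussian curvature is K = -0.5000.

-0.5000


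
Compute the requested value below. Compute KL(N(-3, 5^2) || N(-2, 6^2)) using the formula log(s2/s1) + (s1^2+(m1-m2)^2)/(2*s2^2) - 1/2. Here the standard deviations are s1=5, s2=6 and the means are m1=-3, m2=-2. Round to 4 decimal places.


KL divergence between normal distributions:
KL = log(s2/s1) + (s1^2 + (m1-m2)^2)/(2*s2^2) - 1/2.
log(6/5) = 0.182322.
(5^2 + (-3--2)^2)/(2*6^2) = (25 + 1)/72 = 0.361111.
KL = 0.182322 + 0.361111 - 0.5 = 0.0434

0.0434


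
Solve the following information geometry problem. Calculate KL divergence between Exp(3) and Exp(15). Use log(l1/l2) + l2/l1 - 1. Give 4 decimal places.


KL divergence for exponential family:
KL = log(l1/l2) + l2/l1 - 1.
log(3/15) = -1.609438.
15/3 = 5.0.
KL = -1.609438 + 5.0 - 1 = 2.3906

2.3906


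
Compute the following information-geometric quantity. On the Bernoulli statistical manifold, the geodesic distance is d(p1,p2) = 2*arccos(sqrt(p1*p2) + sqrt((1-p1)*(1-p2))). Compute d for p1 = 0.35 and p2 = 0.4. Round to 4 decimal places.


Geodesic distance on Bernoulli manifold:
d(p1,p2) = 2*arccos(sqrt(p1*p2) + sqrt((1-p1)*(1-p2))).
sqrt(p1*p2) = sqrt(0.35*0.4) = 0.374166.
sqrt((1-p1)*(1-p2)) = sqrt(0.65*0.6) = 0.6245.
arg = 0.374166 + 0.6245 = 0.998666.
d = 2*arccos(0.998666) = 0.1033

0.1033


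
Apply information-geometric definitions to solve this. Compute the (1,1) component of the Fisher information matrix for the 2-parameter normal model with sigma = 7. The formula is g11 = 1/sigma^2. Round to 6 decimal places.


For the 2-parameter normal family, the Fisher metric has:
  g11 = 1/sigma^2, g22 = 2/sigma^2.
sigma = 7, sigma^2 = 49.
g11 = 0.020408

0.020408


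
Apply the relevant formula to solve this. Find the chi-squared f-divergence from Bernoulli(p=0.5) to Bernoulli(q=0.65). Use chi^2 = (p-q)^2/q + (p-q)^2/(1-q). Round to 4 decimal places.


Chi-squared divergence between Bernoulli distributions:
chi^2 = (p-q)^2/q + (p-q)^2/(1-q).
p = 0.5, q = 0.65, p-q = -0.15.
(p-q)^2 = 0.0225.
term1 = 0.0225/0.65 = 0.034615.
term2 = 0.0225/0.35 = 0.064286.
chi^2 = 0.034615 + 0.064286 = 0.0989

0.0989


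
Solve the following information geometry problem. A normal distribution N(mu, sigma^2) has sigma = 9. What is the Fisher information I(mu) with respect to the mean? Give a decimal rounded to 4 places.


The Fisher information for the mean of a normal distribution is I(mu) = 1/sigma^2.
sigma = 9, so sigma^2 = 81.
I(mu) = 1/81 = 0.0123

0.0123


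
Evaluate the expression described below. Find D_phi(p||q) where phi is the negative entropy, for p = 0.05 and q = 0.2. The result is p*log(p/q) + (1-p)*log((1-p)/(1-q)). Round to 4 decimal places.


Bregman divergence with negative entropy generator:
D = p*log(p/q) + (1-p)*log((1-p)/(1-q)).
p = 0.05, q = 0.2.
p*log(p/q) = 0.05*log(0.05/0.2) = -0.069315.
(1-p)*log((1-p)/(1-q)) = 0.95*log(0.95/0.8) = 0.163258.
D = -0.069315 + 0.163258 = 0.0939

0.0939


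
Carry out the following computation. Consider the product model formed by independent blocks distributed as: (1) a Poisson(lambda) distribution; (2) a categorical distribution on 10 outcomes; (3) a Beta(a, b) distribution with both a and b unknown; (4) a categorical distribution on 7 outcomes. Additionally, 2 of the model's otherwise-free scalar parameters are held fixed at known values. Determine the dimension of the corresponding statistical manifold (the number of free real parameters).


The dimension of a statistical manifold equals the number of free
(independent) real parameters of the model. For a product of independent
blocks the parameter counts add.
- Poisson (lambda): 1.
- categorical on 10 outcomes (probabilities sum to 1): 10-1 = 9.
- Beta (a, b): 2.
- categorical on 7 outcomes (probabilities sum to 1): 7-1 = 6.
Total = 1 + 9 + 2 + 6 = 18.
2 parameter(s) fixed at known values: 18 - 2 = 16.
Dimension = 16

16


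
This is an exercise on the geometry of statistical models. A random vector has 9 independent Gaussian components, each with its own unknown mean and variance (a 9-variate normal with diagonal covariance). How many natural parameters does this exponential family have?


Exponential family dimension calculation:
Each univariate normal has two natural parameters (mu/sigma^2 and -1/(2 sigma^2)).
With 9 independent components, dim = 2 * 9 = 18.

18


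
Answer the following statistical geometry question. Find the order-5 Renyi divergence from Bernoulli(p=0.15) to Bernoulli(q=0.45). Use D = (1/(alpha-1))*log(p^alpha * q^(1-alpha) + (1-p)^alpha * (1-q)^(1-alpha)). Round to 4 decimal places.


Renyi divergence of order alpha between Bernoulli distributions:
D = (1/(alpha-1))*log(p^alpha * q^(1-alpha) + (1-p)^alpha * (1-q)^(1-alpha)).
alpha = 5, p = 0.15, q = 0.45.
p^alpha * q^(1-alpha) = 0.15^5 * 0.45^-4 = 0.001852.
(1-p)^alpha * (1-q)^(1-alpha) = 0.85^5 * 0.55^-4 = 4.848907.
sum = 0.001852 + 4.848907 = 4.850759.
D = (1/4)*log(4.850759) = 0.3948

0.3948
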